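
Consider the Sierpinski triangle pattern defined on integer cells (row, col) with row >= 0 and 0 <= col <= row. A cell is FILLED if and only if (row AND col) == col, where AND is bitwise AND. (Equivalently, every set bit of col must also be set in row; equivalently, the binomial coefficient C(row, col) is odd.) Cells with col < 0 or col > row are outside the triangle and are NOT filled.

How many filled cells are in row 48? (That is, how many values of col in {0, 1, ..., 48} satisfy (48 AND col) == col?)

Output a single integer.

Answer: 4

Derivation:
48 in binary = 110000
popcount(48) = number of 1-bits in 110000 = 2
A col c satisfies (48 AND c) == c iff every set bit of c is also set in 48; each of the 2 set bits of 48 can independently be on or off in c.
count = 2^2 = 4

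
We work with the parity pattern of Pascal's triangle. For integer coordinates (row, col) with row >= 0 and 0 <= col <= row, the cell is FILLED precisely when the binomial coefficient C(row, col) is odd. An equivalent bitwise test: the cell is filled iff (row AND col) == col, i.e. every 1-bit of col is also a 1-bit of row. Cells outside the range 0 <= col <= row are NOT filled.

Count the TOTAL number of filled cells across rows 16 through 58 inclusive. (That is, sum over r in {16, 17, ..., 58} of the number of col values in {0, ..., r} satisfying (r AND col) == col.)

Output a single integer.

Answer: 472

Derivation:
r16=10000 pc1: +2 =2
r17=10001 pc2: +4 =6
r18=10010 pc2: +4 =10
r19=10011 pc3: +8 =18
r20=10100 pc2: +4 =22
r21=10101 pc3: +8 =30
r22=10110 pc3: +8 =38
r23=10111 pc4: +16 =54
r24=11000 pc2: +4 =58
r25=11001 pc3: +8 =66
r26=11010 pc3: +8 =74
r27=11011 pc4: +16 =90
r28=11100 pc3: +8 =98
r29=11101 pc4: +16 =114
r30=11110 pc4: +16 =130
r31=11111 pc5: +32 =162
r32=100000 pc1: +2 =164
r33=100001 pc2: +4 =168
r34=100010 pc2: +4 =172
r35=100011 pc3: +8 =180
r36=100100 pc2: +4 =184
r37=100101 pc3: +8 =192
r38=100110 pc3: +8 =200
r39=100111 pc4: +16 =216
r40=101000 pc2: +4 =220
r41=101001 pc3: +8 =228
r42=101010 pc3: +8 =236
r43=101011 pc4: +16 =252
r44=101100 pc3: +8 =260
r45=101101 pc4: +16 =276
r46=101110 pc4: +16 =292
r47=101111 pc5: +32 =324
r48=110000 pc2: +4 =328
r49=110001 pc3: +8 =336
r50=110010 pc3: +8 =344
r51=110011 pc4: +16 =360
r52=110100 pc3: +8 =368
r53=110101 pc4: +16 =384
r54=110110 pc4: +16 =400
r55=110111 pc5: +32 =432
r56=111000 pc3: +8 =440
r57=111001 pc4: +16 =456
r58=111010 pc4: +16 =472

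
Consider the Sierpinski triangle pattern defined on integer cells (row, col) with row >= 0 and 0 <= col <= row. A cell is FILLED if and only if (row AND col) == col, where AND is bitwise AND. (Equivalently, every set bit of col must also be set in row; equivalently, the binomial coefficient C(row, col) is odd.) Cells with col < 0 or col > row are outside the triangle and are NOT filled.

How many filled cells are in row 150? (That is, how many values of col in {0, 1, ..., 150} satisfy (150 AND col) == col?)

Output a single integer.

Answer: 16

Derivation:
150 in binary = 10010110
popcount(150) = number of 1-bits in 10010110 = 4
A col c satisfies (150 AND c) == c iff every set bit of c is also set in 150; each of the 4 set bits of 150 can independently be on or off in c.
count = 2^4 = 16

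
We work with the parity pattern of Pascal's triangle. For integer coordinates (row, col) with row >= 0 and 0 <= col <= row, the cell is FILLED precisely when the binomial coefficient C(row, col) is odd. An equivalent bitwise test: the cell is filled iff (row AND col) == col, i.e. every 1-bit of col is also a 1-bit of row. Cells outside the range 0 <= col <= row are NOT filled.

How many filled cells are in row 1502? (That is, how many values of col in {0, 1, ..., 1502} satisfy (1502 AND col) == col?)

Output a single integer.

1502 in binary = 10111011110
popcount(1502) = number of 1-bits in 10111011110 = 8
A col c satisfies (1502 AND c) == c iff every set bit of c is also set in 1502; each of the 8 set bits of 1502 can independently be on or off in c.
count = 2^8 = 256

Answer: 256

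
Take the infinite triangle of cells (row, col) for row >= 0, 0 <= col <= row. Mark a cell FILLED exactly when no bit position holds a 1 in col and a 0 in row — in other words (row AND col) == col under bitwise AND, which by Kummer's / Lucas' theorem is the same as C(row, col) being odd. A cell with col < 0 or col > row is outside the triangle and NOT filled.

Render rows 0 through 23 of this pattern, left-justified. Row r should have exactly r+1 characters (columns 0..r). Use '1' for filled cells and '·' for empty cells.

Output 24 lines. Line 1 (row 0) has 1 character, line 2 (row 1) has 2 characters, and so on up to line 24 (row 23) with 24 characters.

Answer: 1
11
1·1
1111
1···1
11··11
1·1·1·1
11111111
1·······1
11······11
1·1·····1·1
1111····1111
1···1···1···1
11··11··11··11
1·1·1·1·1·1·1·1
1111111111111111
1···············1
11··············11
1·1·············1·1
1111············1111
1···1···········1···1
11··11··········11··11
1·1·1·1·········1·1·1·1
11111111········11111111

Derivation:
r0=0: 1
r1=1: 11
r2=10: 1·1
r3=11: 1111
r4=100: 1···1
r5=101: 11··11
r6=110: 1·1·1·1
r7=111: 11111111
r8=1000: 1·······1
r9=1001: 11······11
r10=1010: 1·1·····1·1
r11=1011: 1111····1111
r12=1100: 1···1···1···1
r13=1101: 11··11··11··11
r14=1110: 1·1·1·1·1·1·1·1
r15=1111: 1111111111111111
r16=10000: 1···············1
r17=10001: 11··············11
r18=10010: 1·1·············1·1
r19=10011: 1111············1111
r20=10100: 1···1···········1···1
r21=10101: 11··11··········11··11
r22=10110: 1·1·1·1·········1·1·1·1
r23=10111: 11111111········11111111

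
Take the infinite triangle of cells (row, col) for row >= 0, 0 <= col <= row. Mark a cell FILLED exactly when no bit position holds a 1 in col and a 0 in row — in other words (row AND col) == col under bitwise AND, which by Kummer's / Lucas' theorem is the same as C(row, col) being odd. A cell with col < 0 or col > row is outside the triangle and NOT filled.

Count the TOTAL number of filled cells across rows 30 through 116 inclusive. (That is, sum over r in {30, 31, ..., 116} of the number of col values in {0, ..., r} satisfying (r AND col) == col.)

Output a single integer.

Answer: 1432

Derivation:
r30=11110 pc4: +16 =16
r31=11111 pc5: +32 =48
r32=100000 pc1: +2 =50
r33=100001 pc2: +4 =54
r34=100010 pc2: +4 =58
r35=100011 pc3: +8 =66
r36=100100 pc2: +4 =70
r37=100101 pc3: +8 =78
r38=100110 pc3: +8 =86
r39=100111 pc4: +16 =102
r40=101000 pc2: +4 =106
r41=101001 pc3: +8 =114
r42=101010 pc3: +8 =122
r43=101011 pc4: +16 =138
r44=101100 pc3: +8 =146
r45=101101 pc4: +16 =162
r46=101110 pc4: +16 =178
r47=101111 pc5: +32 =210
r48=110000 pc2: +4 =214
r49=110001 pc3: +8 =222
r50=110010 pc3: +8 =230
r51=110011 pc4: +16 =246
r52=110100 pc3: +8 =254
r53=110101 pc4: +16 =270
r54=110110 pc4: +16 =286
r55=110111 pc5: +32 =318
r56=111000 pc3: +8 =326
r57=111001 pc4: +16 =342
r58=111010 pc4: +16 =358
r59=111011 pc5: +32 =390
r60=111100 pc4: +16 =406
r61=111101 pc5: +32 =438
r62=111110 pc5: +32 =470
r63=111111 pc6: +64 =534
r64=1000000 pc1: +2 =536
r65=1000001 pc2: +4 =540
r66=1000010 pc2: +4 =544
r67=1000011 pc3: +8 =552
r68=1000100 pc2: +4 =556
r69=1000101 pc3: +8 =564
r70=1000110 pc3: +8 =572
r71=1000111 pc4: +16 =588
r72=1001000 pc2: +4 =592
r73=1001001 pc3: +8 =600
r74=1001010 pc3: +8 =608
r75=1001011 pc4: +16 =624
r76=1001100 pc3: +8 =632
r77=1001101 pc4: +16 =648
r78=1001110 pc4: +16 =664
r79=1001111 pc5: +32 =696
r80=1010000 pc2: +4 =700
r81=1010001 pc3: +8 =708
r82=1010010 pc3: +8 =716
r83=1010011 pc4: +16 =732
r84=1010100 pc3: +8 =740
r85=1010101 pc4: +16 =756
r86=1010110 pc4: +16 =772
r87=1010111 pc5: +32 =804
r88=1011000 pc3: +8 =812
r89=1011001 pc4: +16 =828
r90=1011010 pc4: +16 =844
r91=1011011 pc5: +32 =876
r92=1011100 pc4: +16 =892
r93=1011101 pc5: +32 =924
r94=1011110 pc5: +32 =956
r95=1011111 pc6: +64 =1020
r96=1100000 pc2: +4 =1024
r97=1100001 pc3: +8 =1032
r98=1100010 pc3: +8 =1040
r99=1100011 pc4: +16 =1056
r100=1100100 pc3: +8 =1064
r101=1100101 pc4: +16 =1080
r102=1100110 pc4: +16 =1096
r103=1100111 pc5: +32 =1128
r104=1101000 pc3: +8 =1136
r105=1101001 pc4: +16 =1152
r106=1101010 pc4: +16 =1168
r107=1101011 pc5: +32 =1200
r108=1101100 pc4: +16 =1216
r109=1101101 pc5: +32 =1248
r110=1101110 pc5: +32 =1280
r111=1101111 pc6: +64 =1344
r112=1110000 pc3: +8 =1352
r113=1110001 pc4: +16 =1368
r114=1110010 pc4: +16 =1384
r115=1110011 pc5: +32 =1416
r116=1110100 pc4: +16 =1432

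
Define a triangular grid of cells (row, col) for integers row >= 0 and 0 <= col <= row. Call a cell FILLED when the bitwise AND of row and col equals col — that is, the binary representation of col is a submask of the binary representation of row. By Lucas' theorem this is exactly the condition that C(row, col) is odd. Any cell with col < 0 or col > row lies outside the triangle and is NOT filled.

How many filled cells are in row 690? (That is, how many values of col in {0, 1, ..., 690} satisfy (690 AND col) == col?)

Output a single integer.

690 in binary = 1010110010
popcount(690) = number of 1-bits in 1010110010 = 5
A col c satisfies (690 AND c) == c iff every set bit of c is also set in 690; each of the 5 set bits of 690 can independently be on or off in c.
count = 2^5 = 32

Answer: 32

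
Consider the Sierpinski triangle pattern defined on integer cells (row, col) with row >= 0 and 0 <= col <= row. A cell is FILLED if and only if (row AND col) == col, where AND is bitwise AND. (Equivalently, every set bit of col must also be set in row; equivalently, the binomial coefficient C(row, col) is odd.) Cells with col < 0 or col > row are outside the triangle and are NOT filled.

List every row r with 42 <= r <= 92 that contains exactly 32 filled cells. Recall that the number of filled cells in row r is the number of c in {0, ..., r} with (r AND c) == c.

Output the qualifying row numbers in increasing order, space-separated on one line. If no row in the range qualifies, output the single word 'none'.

Row r has 2^popcount(r) filled cells, so we need popcount(r) = log2(32) = 5.
Scan r = 42..92 and keep those with exactly 5 one-bits:
r=42=101010 popcount=3 -> skip
r=43=101011 popcount=4 -> skip
r=44=101100 popcount=3 -> skip
r=45=101101 popcount=4 -> skip
r=46=101110 popcount=4 -> skip
r=47=101111 popcount=5 -> KEEP
r=48=110000 popcount=2 -> skip
r=49=110001 popcount=3 -> skip
r=50=110010 popcount=3 -> skip
r=51=110011 popcount=4 -> skip
r=52=110100 popcount=3 -> skip
r=53=110101 popcount=4 -> skip
r=54=110110 popcount=4 -> skip
r=55=110111 popcount=5 -> KEEP
r=56=111000 popcount=3 -> skip
r=57=111001 popcount=4 -> skip
r=58=111010 popcount=4 -> skip
r=59=111011 popcount=5 -> KEEP
r=60=111100 popcount=4 -> skip
r=61=111101 popcount=5 -> KEEP
r=62=111110 popcount=5 -> KEEP
r=63=111111 popcount=6 -> skip
r=64=1000000 popcount=1 -> skip
r=65=1000001 popcount=2 -> skip
r=66=1000010 popcount=2 -> skip
r=67=1000011 popcount=3 -> skip
r=68=1000100 popcount=2 -> skip
r=69=1000101 popcount=3 -> skip
r=70=1000110 popcount=3 -> skip
r=71=1000111 popcount=4 -> skip
r=72=1001000 popcount=2 -> skip
r=73=1001001 popcount=3 -> skip
r=74=1001010 popcount=3 -> skip
r=75=1001011 popcount=4 -> skip
r=76=1001100 popcount=3 -> skip
r=77=1001101 popcount=4 -> skip
r=78=1001110 popcount=4 -> skip
r=79=1001111 popcount=5 -> KEEP
r=80=1010000 popcount=2 -> skip
r=81=1010001 popcount=3 -> skip
r=82=1010010 popcount=3 -> skip
r=83=1010011 popcount=4 -> skip
r=84=1010100 popcount=3 -> skip
r=85=1010101 popcount=4 -> skip
r=86=1010110 popcount=4 -> skip
r=87=1010111 popcount=5 -> KEEP
r=88=1011000 popcount=3 -> skip
r=89=1011001 popcount=4 -> skip
r=90=1011010 popcount=4 -> skip
r=91=1011011 popcount=5 -> KEEP
r=92=1011100 popcount=4 -> skip
Kept rows: 47 55 59 61 62 79 87 91

Answer: 47 55 59 61 62 79 87 91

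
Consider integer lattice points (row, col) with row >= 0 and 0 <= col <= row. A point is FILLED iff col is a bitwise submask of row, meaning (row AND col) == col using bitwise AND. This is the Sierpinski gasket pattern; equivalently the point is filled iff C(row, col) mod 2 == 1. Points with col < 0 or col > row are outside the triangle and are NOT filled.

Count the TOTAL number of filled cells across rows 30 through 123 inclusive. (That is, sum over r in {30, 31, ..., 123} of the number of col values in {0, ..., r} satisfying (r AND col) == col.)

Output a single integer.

r30=11110 pc4: +16 =16
r31=11111 pc5: +32 =48
r32=100000 pc1: +2 =50
r33=100001 pc2: +4 =54
r34=100010 pc2: +4 =58
r35=100011 pc3: +8 =66
r36=100100 pc2: +4 =70
r37=100101 pc3: +8 =78
r38=100110 pc3: +8 =86
r39=100111 pc4: +16 =102
r40=101000 pc2: +4 =106
r41=101001 pc3: +8 =114
r42=101010 pc3: +8 =122
r43=101011 pc4: +16 =138
r44=101100 pc3: +8 =146
r45=101101 pc4: +16 =162
r46=101110 pc4: +16 =178
r47=101111 pc5: +32 =210
r48=110000 pc2: +4 =214
r49=110001 pc3: +8 =222
r50=110010 pc3: +8 =230
r51=110011 pc4: +16 =246
r52=110100 pc3: +8 =254
r53=110101 pc4: +16 =270
r54=110110 pc4: +16 =286
r55=110111 pc5: +32 =318
r56=111000 pc3: +8 =326
r57=111001 pc4: +16 =342
r58=111010 pc4: +16 =358
r59=111011 pc5: +32 =390
r60=111100 pc4: +16 =406
r61=111101 pc5: +32 =438
r62=111110 pc5: +32 =470
r63=111111 pc6: +64 =534
r64=1000000 pc1: +2 =536
r65=1000001 pc2: +4 =540
r66=1000010 pc2: +4 =544
r67=1000011 pc3: +8 =552
r68=1000100 pc2: +4 =556
r69=1000101 pc3: +8 =564
r70=1000110 pc3: +8 =572
r71=1000111 pc4: +16 =588
r72=1001000 pc2: +4 =592
r73=1001001 pc3: +8 =600
r74=1001010 pc3: +8 =608
r75=1001011 pc4: +16 =624
r76=1001100 pc3: +8 =632
r77=1001101 pc4: +16 =648
r78=1001110 pc4: +16 =664
r79=1001111 pc5: +32 =696
r80=1010000 pc2: +4 =700
r81=1010001 pc3: +8 =708
r82=1010010 pc3: +8 =716
r83=1010011 pc4: +16 =732
r84=1010100 pc3: +8 =740
r85=1010101 pc4: +16 =756
r86=1010110 pc4: +16 =772
r87=1010111 pc5: +32 =804
r88=1011000 pc3: +8 =812
r89=1011001 pc4: +16 =828
r90=1011010 pc4: +16 =844
r91=1011011 pc5: +32 =876
r92=1011100 pc4: +16 =892
r93=1011101 pc5: +32 =924
r94=1011110 pc5: +32 =956
r95=1011111 pc6: +64 =1020
r96=1100000 pc2: +4 =1024
r97=1100001 pc3: +8 =1032
r98=1100010 pc3: +8 =1040
r99=1100011 pc4: +16 =1056
r100=1100100 pc3: +8 =1064
r101=1100101 pc4: +16 =1080
r102=1100110 pc4: +16 =1096
r103=1100111 pc5: +32 =1128
r104=1101000 pc3: +8 =1136
r105=1101001 pc4: +16 =1152
r106=1101010 pc4: +16 =1168
r107=1101011 pc5: +32 =1200
r108=1101100 pc4: +16 =1216
r109=1101101 pc5: +32 =1248
r110=1101110 pc5: +32 =1280
r111=1101111 pc6: +64 =1344
r112=1110000 pc3: +8 =1352
r113=1110001 pc4: +16 =1368
r114=1110010 pc4: +16 =1384
r115=1110011 pc5: +32 =1416
r116=1110100 pc4: +16 =1432
r117=1110101 pc5: +32 =1464
r118=1110110 pc5: +32 =1496
r119=1110111 pc6: +64 =1560
r120=1111000 pc4: +16 =1576
r121=1111001 pc5: +32 =1608
r122=1111010 pc5: +32 =1640
r123=1111011 pc6: +64 =1704

Answer: 1704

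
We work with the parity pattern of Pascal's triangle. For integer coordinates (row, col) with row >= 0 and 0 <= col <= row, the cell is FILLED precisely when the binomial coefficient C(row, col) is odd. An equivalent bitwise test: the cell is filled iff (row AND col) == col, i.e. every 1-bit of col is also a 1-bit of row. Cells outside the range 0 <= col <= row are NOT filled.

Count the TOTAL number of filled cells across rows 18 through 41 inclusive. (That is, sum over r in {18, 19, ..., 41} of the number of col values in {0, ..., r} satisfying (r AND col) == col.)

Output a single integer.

r18=10010 pc2: +4 =4
r19=10011 pc3: +8 =12
r20=10100 pc2: +4 =16
r21=10101 pc3: +8 =24
r22=10110 pc3: +8 =32
r23=10111 pc4: +16 =48
r24=11000 pc2: +4 =52
r25=11001 pc3: +8 =60
r26=11010 pc3: +8 =68
r27=11011 pc4: +16 =84
r28=11100 pc3: +8 =92
r29=11101 pc4: +16 =108
r30=11110 pc4: +16 =124
r31=11111 pc5: +32 =156
r32=100000 pc1: +2 =158
r33=100001 pc2: +4 =162
r34=100010 pc2: +4 =166
r35=100011 pc3: +8 =174
r36=100100 pc2: +4 =178
r37=100101 pc3: +8 =186
r38=100110 pc3: +8 =194
r39=100111 pc4: +16 =210
r40=101000 pc2: +4 =214
r41=101001 pc3: +8 =222

Answer: 222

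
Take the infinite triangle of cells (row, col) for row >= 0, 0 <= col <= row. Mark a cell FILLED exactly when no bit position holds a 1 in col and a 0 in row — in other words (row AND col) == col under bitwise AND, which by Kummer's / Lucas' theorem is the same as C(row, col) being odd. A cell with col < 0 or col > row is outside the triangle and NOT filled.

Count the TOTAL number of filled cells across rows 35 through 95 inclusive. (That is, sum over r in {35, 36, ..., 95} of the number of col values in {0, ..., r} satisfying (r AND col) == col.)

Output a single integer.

Answer: 962

Derivation:
r35=100011 pc3: +8 =8
r36=100100 pc2: +4 =12
r37=100101 pc3: +8 =20
r38=100110 pc3: +8 =28
r39=100111 pc4: +16 =44
r40=101000 pc2: +4 =48
r41=101001 pc3: +8 =56
r42=101010 pc3: +8 =64
r43=101011 pc4: +16 =80
r44=101100 pc3: +8 =88
r45=101101 pc4: +16 =104
r46=101110 pc4: +16 =120
r47=101111 pc5: +32 =152
r48=110000 pc2: +4 =156
r49=110001 pc3: +8 =164
r50=110010 pc3: +8 =172
r51=110011 pc4: +16 =188
r52=110100 pc3: +8 =196
r53=110101 pc4: +16 =212
r54=110110 pc4: +16 =228
r55=110111 pc5: +32 =260
r56=111000 pc3: +8 =268
r57=111001 pc4: +16 =284
r58=111010 pc4: +16 =300
r59=111011 pc5: +32 =332
r60=111100 pc4: +16 =348
r61=111101 pc5: +32 =380
r62=111110 pc5: +32 =412
r63=111111 pc6: +64 =476
r64=1000000 pc1: +2 =478
r65=1000001 pc2: +4 =482
r66=1000010 pc2: +4 =486
r67=1000011 pc3: +8 =494
r68=1000100 pc2: +4 =498
r69=1000101 pc3: +8 =506
r70=1000110 pc3: +8 =514
r71=1000111 pc4: +16 =530
r72=1001000 pc2: +4 =534
r73=1001001 pc3: +8 =542
r74=1001010 pc3: +8 =550
r75=1001011 pc4: +16 =566
r76=1001100 pc3: +8 =574
r77=1001101 pc4: +16 =590
r78=1001110 pc4: +16 =606
r79=1001111 pc5: +32 =638
r80=1010000 pc2: +4 =642
r81=1010001 pc3: +8 =650
r82=1010010 pc3: +8 =658
r83=1010011 pc4: +16 =674
r84=1010100 pc3: +8 =682
r85=1010101 pc4: +16 =698
r86=1010110 pc4: +16 =714
r87=1010111 pc5: +32 =746
r88=1011000 pc3: +8 =754
r89=1011001 pc4: +16 =770
r90=1011010 pc4: +16 =786
r91=1011011 pc5: +32 =818
r92=1011100 pc4: +16 =834
r93=1011101 pc5: +32 =866
r94=1011110 pc5: +32 =898
r95=1011111 pc6: +64 =962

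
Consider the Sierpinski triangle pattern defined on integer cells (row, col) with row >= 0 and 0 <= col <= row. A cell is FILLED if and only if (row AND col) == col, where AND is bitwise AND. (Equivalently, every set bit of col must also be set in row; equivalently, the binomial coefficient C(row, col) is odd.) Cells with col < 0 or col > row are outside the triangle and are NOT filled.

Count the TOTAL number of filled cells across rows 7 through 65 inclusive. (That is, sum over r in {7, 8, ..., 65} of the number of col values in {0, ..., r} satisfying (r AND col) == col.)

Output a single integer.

r7=111 pc3: +8 =8
r8=1000 pc1: +2 =10
r9=1001 pc2: +4 =14
r10=1010 pc2: +4 =18
r11=1011 pc3: +8 =26
r12=1100 pc2: +4 =30
r13=1101 pc3: +8 =38
r14=1110 pc3: +8 =46
r15=1111 pc4: +16 =62
r16=10000 pc1: +2 =64
r17=10001 pc2: +4 =68
r18=10010 pc2: +4 =72
r19=10011 pc3: +8 =80
r20=10100 pc2: +4 =84
r21=10101 pc3: +8 =92
r22=10110 pc3: +8 =100
r23=10111 pc4: +16 =116
r24=11000 pc2: +4 =120
r25=11001 pc3: +8 =128
r26=11010 pc3: +8 =136
r27=11011 pc4: +16 =152
r28=11100 pc3: +8 =160
r29=11101 pc4: +16 =176
r30=11110 pc4: +16 =192
r31=11111 pc5: +32 =224
r32=100000 pc1: +2 =226
r33=100001 pc2: +4 =230
r34=100010 pc2: +4 =234
r35=100011 pc3: +8 =242
r36=100100 pc2: +4 =246
r37=100101 pc3: +8 =254
r38=100110 pc3: +8 =262
r39=100111 pc4: +16 =278
r40=101000 pc2: +4 =282
r41=101001 pc3: +8 =290
r42=101010 pc3: +8 =298
r43=101011 pc4: +16 =314
r44=101100 pc3: +8 =322
r45=101101 pc4: +16 =338
r46=101110 pc4: +16 =354
r47=101111 pc5: +32 =386
r48=110000 pc2: +4 =390
r49=110001 pc3: +8 =398
r50=110010 pc3: +8 =406
r51=110011 pc4: +16 =422
r52=110100 pc3: +8 =430
r53=110101 pc4: +16 =446
r54=110110 pc4: +16 =462
r55=110111 pc5: +32 =494
r56=111000 pc3: +8 =502
r57=111001 pc4: +16 =518
r58=111010 pc4: +16 =534
r59=111011 pc5: +32 =566
r60=111100 pc4: +16 =582
r61=111101 pc5: +32 =614
r62=111110 pc5: +32 =646
r63=111111 pc6: +64 =710
r64=1000000 pc1: +2 =712
r65=1000001 pc2: +4 =716

Answer: 716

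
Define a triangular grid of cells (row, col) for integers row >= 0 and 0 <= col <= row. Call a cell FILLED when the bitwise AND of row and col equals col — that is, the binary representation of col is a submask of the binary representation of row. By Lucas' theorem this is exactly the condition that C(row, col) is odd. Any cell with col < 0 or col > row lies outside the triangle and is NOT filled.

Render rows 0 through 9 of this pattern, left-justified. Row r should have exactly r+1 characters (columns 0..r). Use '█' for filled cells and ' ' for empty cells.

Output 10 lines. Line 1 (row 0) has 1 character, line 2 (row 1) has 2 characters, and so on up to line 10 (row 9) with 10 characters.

r0=0: █
r1=1: ██
r2=10: █ █
r3=11: ████
r4=100: █   █
r5=101: ██  ██
r6=110: █ █ █ █
r7=111: ████████
r8=1000: █       █
r9=1001: ██      ██

Answer: █
██
█ █
████
█   █
██  ██
█ █ █ █
████████
█       █
██      ██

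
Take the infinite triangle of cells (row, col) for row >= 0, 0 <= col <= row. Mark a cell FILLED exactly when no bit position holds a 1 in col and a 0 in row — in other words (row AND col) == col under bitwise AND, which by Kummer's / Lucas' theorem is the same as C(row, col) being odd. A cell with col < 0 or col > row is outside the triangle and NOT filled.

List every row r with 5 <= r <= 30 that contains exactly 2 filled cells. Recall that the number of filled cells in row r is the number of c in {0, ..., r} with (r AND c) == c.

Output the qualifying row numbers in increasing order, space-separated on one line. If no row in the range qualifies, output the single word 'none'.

Answer: 8 16

Derivation:
Row r has 2^popcount(r) filled cells, so we need popcount(r) = log2(2) = 1.
Scan r = 5..30 and keep those with exactly 1 one-bits:
r=5=101 popcount=2 -> skip
r=6=110 popcount=2 -> skip
r=7=111 popcount=3 -> skip
r=8=1000 popcount=1 -> KEEP
r=9=1001 popcount=2 -> skip
r=10=1010 popcount=2 -> skip
r=11=1011 popcount=3 -> skip
r=12=1100 popcount=2 -> skip
r=13=1101 popcount=3 -> skip
r=14=1110 popcount=3 -> skip
r=15=1111 popcount=4 -> skip
r=16=10000 popcount=1 -> KEEP
r=17=10001 popcount=2 -> skip
r=18=10010 popcount=2 -> skip
r=19=10011 popcount=3 -> skip
r=20=10100 popcount=2 -> skip
r=21=10101 popcount=3 -> skip
r=22=10110 popcount=3 -> skip
r=23=10111 popcount=4 -> skip
r=24=11000 popcount=2 -> skip
r=25=11001 popcount=3 -> skip
r=26=11010 popcount=3 -> skip
r=27=11011 popcount=4 -> skip
r=28=11100 popcount=3 -> skip
r=29=11101 popcount=4 -> skip
r=30=11110 popcount=4 -> skip
Kept rows: 8 16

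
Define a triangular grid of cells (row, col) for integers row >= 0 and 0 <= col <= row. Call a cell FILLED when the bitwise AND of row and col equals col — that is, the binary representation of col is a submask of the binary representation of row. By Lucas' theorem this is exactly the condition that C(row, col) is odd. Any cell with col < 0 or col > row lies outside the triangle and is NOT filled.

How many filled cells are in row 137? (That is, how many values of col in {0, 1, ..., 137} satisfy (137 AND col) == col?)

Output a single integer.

137 in binary = 10001001
popcount(137) = number of 1-bits in 10001001 = 3
A col c satisfies (137 AND c) == c iff every set bit of c is also set in 137; each of the 3 set bits of 137 can independently be on or off in c.
count = 2^3 = 8

Answer: 8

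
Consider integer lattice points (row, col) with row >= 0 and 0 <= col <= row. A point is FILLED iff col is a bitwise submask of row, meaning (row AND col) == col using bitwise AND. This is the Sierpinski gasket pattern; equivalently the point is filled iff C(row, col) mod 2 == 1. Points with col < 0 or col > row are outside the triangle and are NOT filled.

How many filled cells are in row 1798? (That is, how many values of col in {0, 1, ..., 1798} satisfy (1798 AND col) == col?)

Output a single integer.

1798 in binary = 11100000110
popcount(1798) = number of 1-bits in 11100000110 = 5
A col c satisfies (1798 AND c) == c iff every set bit of c is also set in 1798; each of the 5 set bits of 1798 can independently be on or off in c.
count = 2^5 = 32

Answer: 32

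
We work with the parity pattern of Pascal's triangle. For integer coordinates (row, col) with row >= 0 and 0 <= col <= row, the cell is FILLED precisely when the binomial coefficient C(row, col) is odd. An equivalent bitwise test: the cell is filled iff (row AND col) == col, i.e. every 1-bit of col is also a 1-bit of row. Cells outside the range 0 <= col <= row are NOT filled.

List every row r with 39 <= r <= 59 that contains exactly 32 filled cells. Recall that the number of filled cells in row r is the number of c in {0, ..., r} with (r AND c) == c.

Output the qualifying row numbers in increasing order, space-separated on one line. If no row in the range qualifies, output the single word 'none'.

Answer: 47 55 59

Derivation:
Row r has 2^popcount(r) filled cells, so we need popcount(r) = log2(32) = 5.
Scan r = 39..59 and keep those with exactly 5 one-bits:
r=39=100111 popcount=4 -> skip
r=40=101000 popcount=2 -> skip
r=41=101001 popcount=3 -> skip
r=42=101010 popcount=3 -> skip
r=43=101011 popcount=4 -> skip
r=44=101100 popcount=3 -> skip
r=45=101101 popcount=4 -> skip
r=46=101110 popcount=4 -> skip
r=47=101111 popcount=5 -> KEEP
r=48=110000 popcount=2 -> skip
r=49=110001 popcount=3 -> skip
r=50=110010 popcount=3 -> skip
r=51=110011 popcount=4 -> skip
r=52=110100 popcount=3 -> skip
r=53=110101 popcount=4 -> skip
r=54=110110 popcount=4 -> skip
r=55=110111 popcount=5 -> KEEP
r=56=111000 popcount=3 -> skip
r=57=111001 popcount=4 -> skip
r=58=111010 popcount=4 -> skip
r=59=111011 popcount=5 -> KEEP
Kept rows: 47 55 59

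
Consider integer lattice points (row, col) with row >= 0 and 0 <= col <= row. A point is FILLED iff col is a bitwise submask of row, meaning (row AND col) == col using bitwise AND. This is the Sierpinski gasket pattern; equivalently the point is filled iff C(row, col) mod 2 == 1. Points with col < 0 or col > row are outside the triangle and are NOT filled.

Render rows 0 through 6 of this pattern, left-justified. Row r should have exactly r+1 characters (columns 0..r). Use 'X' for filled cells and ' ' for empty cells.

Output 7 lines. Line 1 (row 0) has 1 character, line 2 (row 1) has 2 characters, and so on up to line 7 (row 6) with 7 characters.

r0=0: X
r1=1: XX
r2=10: X X
r3=11: XXXX
r4=100: X   X
r5=101: XX  XX
r6=110: X X X X

Answer: X
XX
X X
XXXX
X   X
XX  XX
X X X X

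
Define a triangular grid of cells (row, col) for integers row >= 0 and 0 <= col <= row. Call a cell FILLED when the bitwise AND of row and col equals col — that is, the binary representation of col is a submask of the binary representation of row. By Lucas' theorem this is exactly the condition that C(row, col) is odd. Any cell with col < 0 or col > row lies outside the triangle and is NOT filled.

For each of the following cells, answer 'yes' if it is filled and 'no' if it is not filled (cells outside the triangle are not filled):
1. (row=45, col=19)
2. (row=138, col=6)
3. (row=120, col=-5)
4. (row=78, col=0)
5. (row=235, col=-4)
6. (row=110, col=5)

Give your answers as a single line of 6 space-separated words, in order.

(45,19): row=0b101101, col=0b10011, row AND col = 0b1 = 1; 1 != 19 -> empty
(138,6): row=0b10001010, col=0b110, row AND col = 0b10 = 2; 2 != 6 -> empty
(120,-5): col outside [0, 120] -> not filled
(78,0): row=0b1001110, col=0b0, row AND col = 0b0 = 0; 0 == 0 -> filled
(235,-4): col outside [0, 235] -> not filled
(110,5): row=0b1101110, col=0b101, row AND col = 0b100 = 4; 4 != 5 -> empty

Answer: no no no yes no no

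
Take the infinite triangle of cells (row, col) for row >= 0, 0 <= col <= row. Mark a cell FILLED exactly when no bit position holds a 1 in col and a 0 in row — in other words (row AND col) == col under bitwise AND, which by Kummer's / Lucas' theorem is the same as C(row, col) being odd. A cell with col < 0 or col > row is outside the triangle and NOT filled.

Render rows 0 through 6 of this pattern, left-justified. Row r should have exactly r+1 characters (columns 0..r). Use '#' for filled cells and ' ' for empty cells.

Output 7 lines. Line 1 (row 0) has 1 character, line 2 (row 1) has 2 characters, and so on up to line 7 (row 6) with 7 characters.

Answer: #
##
# #
####
#   #
##  ##
# # # #

Derivation:
r0=0: #
r1=1: ##
r2=10: # #
r3=11: ####
r4=100: #   #
r5=101: ##  ##
r6=110: # # # #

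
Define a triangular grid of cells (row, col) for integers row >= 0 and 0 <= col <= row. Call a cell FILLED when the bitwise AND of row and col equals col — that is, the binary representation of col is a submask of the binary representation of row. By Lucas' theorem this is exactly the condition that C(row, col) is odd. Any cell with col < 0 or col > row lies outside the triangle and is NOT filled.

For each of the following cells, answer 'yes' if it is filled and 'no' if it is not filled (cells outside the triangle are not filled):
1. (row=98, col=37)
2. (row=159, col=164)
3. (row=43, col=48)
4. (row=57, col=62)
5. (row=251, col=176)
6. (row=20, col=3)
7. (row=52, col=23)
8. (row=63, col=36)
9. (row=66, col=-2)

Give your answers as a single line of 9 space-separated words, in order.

(98,37): row=0b1100010, col=0b100101, row AND col = 0b100000 = 32; 32 != 37 -> empty
(159,164): col outside [0, 159] -> not filled
(43,48): col outside [0, 43] -> not filled
(57,62): col outside [0, 57] -> not filled
(251,176): row=0b11111011, col=0b10110000, row AND col = 0b10110000 = 176; 176 == 176 -> filled
(20,3): row=0b10100, col=0b11, row AND col = 0b0 = 0; 0 != 3 -> empty
(52,23): row=0b110100, col=0b10111, row AND col = 0b10100 = 20; 20 != 23 -> empty
(63,36): row=0b111111, col=0b100100, row AND col = 0b100100 = 36; 36 == 36 -> filled
(66,-2): col outside [0, 66] -> not filled

Answer: no no no no yes no no yes no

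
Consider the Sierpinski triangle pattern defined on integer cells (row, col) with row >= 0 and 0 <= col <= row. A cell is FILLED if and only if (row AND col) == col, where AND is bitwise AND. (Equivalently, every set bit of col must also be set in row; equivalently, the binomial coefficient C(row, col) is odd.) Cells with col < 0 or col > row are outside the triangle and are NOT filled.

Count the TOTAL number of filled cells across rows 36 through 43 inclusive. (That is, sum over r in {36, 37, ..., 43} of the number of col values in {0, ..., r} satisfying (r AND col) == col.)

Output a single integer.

Answer: 72

Derivation:
r36=100100 pc2: +4 =4
r37=100101 pc3: +8 =12
r38=100110 pc3: +8 =20
r39=100111 pc4: +16 =36
r40=101000 pc2: +4 =40
r41=101001 pc3: +8 =48
r42=101010 pc3: +8 =56
r43=101011 pc4: +16 =72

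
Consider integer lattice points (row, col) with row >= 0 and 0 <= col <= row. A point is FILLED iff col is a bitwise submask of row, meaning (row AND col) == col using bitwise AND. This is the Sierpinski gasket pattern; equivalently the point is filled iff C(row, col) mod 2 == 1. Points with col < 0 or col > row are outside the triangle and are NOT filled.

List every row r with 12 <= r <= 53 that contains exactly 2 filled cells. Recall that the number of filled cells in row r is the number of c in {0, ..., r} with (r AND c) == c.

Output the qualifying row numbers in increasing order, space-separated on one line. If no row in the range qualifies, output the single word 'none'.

Row r has 2^popcount(r) filled cells, so we need popcount(r) = log2(2) = 1.
Scan r = 12..53 and keep those with exactly 1 one-bits:
r=12=1100 popcount=2 -> skip
r=13=1101 popcount=3 -> skip
r=14=1110 popcount=3 -> skip
r=15=1111 popcount=4 -> skip
r=16=10000 popcount=1 -> KEEP
r=17=10001 popcount=2 -> skip
r=18=10010 popcount=2 -> skip
r=19=10011 popcount=3 -> skip
r=20=10100 popcount=2 -> skip
r=21=10101 popcount=3 -> skip
r=22=10110 popcount=3 -> skip
r=23=10111 popcount=4 -> skip
r=24=11000 popcount=2 -> skip
r=25=11001 popcount=3 -> skip
r=26=11010 popcount=3 -> skip
r=27=11011 popcount=4 -> skip
r=28=11100 popcount=3 -> skip
r=29=11101 popcount=4 -> skip
r=30=11110 popcount=4 -> skip
r=31=11111 popcount=5 -> skip
r=32=100000 popcount=1 -> KEEP
r=33=100001 popcount=2 -> skip
r=34=100010 popcount=2 -> skip
r=35=100011 popcount=3 -> skip
r=36=100100 popcount=2 -> skip
r=37=100101 popcount=3 -> skip
r=38=100110 popcount=3 -> skip
r=39=100111 popcount=4 -> skip
r=40=101000 popcount=2 -> skip
r=41=101001 popcount=3 -> skip
r=42=101010 popcount=3 -> skip
r=43=101011 popcount=4 -> skip
r=44=101100 popcount=3 -> skip
r=45=101101 popcount=4 -> skip
r=46=101110 popcount=4 -> skip
r=47=101111 popcount=5 -> skip
r=48=110000 popcount=2 -> skip
r=49=110001 popcount=3 -> skip
r=50=110010 popcount=3 -> skip
r=51=110011 popcount=4 -> skip
r=52=110100 popcount=3 -> skip
r=53=110101 popcount=4 -> skip
Kept rows: 16 32

Answer: 16 32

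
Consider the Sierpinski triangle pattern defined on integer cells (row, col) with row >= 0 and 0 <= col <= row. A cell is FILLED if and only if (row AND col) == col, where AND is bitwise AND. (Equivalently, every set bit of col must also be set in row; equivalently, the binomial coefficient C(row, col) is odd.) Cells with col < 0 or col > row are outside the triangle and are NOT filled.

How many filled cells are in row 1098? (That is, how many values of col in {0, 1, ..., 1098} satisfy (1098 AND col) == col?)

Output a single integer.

1098 in binary = 10001001010
popcount(1098) = number of 1-bits in 10001001010 = 4
A col c satisfies (1098 AND c) == c iff every set bit of c is also set in 1098; each of the 4 set bits of 1098 can independently be on or off in c.
count = 2^4 = 16

Answer: 16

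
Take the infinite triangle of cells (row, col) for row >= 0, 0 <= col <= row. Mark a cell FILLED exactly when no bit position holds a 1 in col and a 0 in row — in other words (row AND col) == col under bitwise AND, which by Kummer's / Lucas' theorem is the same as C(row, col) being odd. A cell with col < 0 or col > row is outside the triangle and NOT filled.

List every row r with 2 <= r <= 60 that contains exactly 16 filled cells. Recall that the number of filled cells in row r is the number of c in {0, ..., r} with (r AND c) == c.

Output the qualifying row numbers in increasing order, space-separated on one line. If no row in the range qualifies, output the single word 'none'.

Answer: 15 23 27 29 30 39 43 45 46 51 53 54 57 58 60

Derivation:
Row r has 2^popcount(r) filled cells, so we need popcount(r) = log2(16) = 4.
Scan r = 2..60 and keep those with exactly 4 one-bits:
r=2=10 popcount=1 -> skip
r=3=11 popcount=2 -> skip
r=4=100 popcount=1 -> skip
r=5=101 popcount=2 -> skip
r=6=110 popcount=2 -> skip
r=7=111 popcount=3 -> skip
r=8=1000 popcount=1 -> skip
r=9=1001 popcount=2 -> skip
r=10=1010 popcount=2 -> skip
r=11=1011 popcount=3 -> skip
r=12=1100 popcount=2 -> skip
r=13=1101 popcount=3 -> skip
r=14=1110 popcount=3 -> skip
r=15=1111 popcount=4 -> KEEP
r=16=10000 popcount=1 -> skip
r=17=10001 popcount=2 -> skip
r=18=10010 popcount=2 -> skip
r=19=10011 popcount=3 -> skip
r=20=10100 popcount=2 -> skip
r=21=10101 popcount=3 -> skip
r=22=10110 popcount=3 -> skip
r=23=10111 popcount=4 -> KEEP
r=24=11000 popcount=2 -> skip
r=25=11001 popcount=3 -> skip
r=26=11010 popcount=3 -> skip
r=27=11011 popcount=4 -> KEEP
r=28=11100 popcount=3 -> skip
r=29=11101 popcount=4 -> KEEP
r=30=11110 popcount=4 -> KEEP
r=31=11111 popcount=5 -> skip
r=32=100000 popcount=1 -> skip
r=33=100001 popcount=2 -> skip
r=34=100010 popcount=2 -> skip
r=35=100011 popcount=3 -> skip
r=36=100100 popcount=2 -> skip
r=37=100101 popcount=3 -> skip
r=38=100110 popcount=3 -> skip
r=39=100111 popcount=4 -> KEEP
r=40=101000 popcount=2 -> skip
r=41=101001 popcount=3 -> skip
r=42=101010 popcount=3 -> skip
r=43=101011 popcount=4 -> KEEP
r=44=101100 popcount=3 -> skip
r=45=101101 popcount=4 -> KEEP
r=46=101110 popcount=4 -> KEEP
r=47=101111 popcount=5 -> skip
r=48=110000 popcount=2 -> skip
r=49=110001 popcount=3 -> skip
r=50=110010 popcount=3 -> skip
r=51=110011 popcount=4 -> KEEP
r=52=110100 popcount=3 -> skip
r=53=110101 popcount=4 -> KEEP
r=54=110110 popcount=4 -> KEEP
r=55=110111 popcount=5 -> skip
r=56=111000 popcount=3 -> skip
r=57=111001 popcount=4 -> KEEP
r=58=111010 popcount=4 -> KEEP
r=59=111011 popcount=5 -> skip
r=60=111100 popcount=4 -> KEEP
Kept rows: 15 23 27 29 30 39 43 45 46 51 53 54 57 58 60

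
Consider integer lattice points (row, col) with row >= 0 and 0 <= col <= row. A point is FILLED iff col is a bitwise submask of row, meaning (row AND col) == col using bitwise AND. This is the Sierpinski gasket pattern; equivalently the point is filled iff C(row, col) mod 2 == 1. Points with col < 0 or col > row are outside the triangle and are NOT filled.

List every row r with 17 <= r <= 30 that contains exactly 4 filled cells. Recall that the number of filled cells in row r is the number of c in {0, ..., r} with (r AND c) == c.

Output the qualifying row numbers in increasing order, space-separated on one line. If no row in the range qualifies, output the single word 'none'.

Row r has 2^popcount(r) filled cells, so we need popcount(r) = log2(4) = 2.
Scan r = 17..30 and keep those with exactly 2 one-bits:
r=17=10001 popcount=2 -> KEEP
r=18=10010 popcount=2 -> KEEP
r=19=10011 popcount=3 -> skip
r=20=10100 popcount=2 -> KEEP
r=21=10101 popcount=3 -> skip
r=22=10110 popcount=3 -> skip
r=23=10111 popcount=4 -> skip
r=24=11000 popcount=2 -> KEEP
r=25=11001 popcount=3 -> skip
r=26=11010 popcount=3 -> skip
r=27=11011 popcount=4 -> skip
r=28=11100 popcount=3 -> skip
r=29=11101 popcount=4 -> skip
r=30=11110 popcount=4 -> skip
Kept rows: 17 18 20 24

Answer: 17 18 20 24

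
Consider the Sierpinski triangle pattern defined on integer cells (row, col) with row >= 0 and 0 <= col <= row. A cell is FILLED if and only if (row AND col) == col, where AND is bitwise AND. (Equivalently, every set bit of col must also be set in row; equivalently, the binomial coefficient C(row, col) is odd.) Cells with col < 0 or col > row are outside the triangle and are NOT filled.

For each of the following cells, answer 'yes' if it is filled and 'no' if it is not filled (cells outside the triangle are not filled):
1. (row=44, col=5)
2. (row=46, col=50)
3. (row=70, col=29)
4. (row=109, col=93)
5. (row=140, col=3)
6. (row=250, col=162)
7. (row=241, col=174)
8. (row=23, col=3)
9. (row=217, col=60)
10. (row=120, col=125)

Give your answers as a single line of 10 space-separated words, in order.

Answer: no no no no no yes no yes no no

Derivation:
(44,5): row=0b101100, col=0b101, row AND col = 0b100 = 4; 4 != 5 -> empty
(46,50): col outside [0, 46] -> not filled
(70,29): row=0b1000110, col=0b11101, row AND col = 0b100 = 4; 4 != 29 -> empty
(109,93): row=0b1101101, col=0b1011101, row AND col = 0b1001101 = 77; 77 != 93 -> empty
(140,3): row=0b10001100, col=0b11, row AND col = 0b0 = 0; 0 != 3 -> empty
(250,162): row=0b11111010, col=0b10100010, row AND col = 0b10100010 = 162; 162 == 162 -> filled
(241,174): row=0b11110001, col=0b10101110, row AND col = 0b10100000 = 160; 160 != 174 -> empty
(23,3): row=0b10111, col=0b11, row AND col = 0b11 = 3; 3 == 3 -> filled
(217,60): row=0b11011001, col=0b111100, row AND col = 0b11000 = 24; 24 != 60 -> empty
(120,125): col outside [0, 120] -> not filled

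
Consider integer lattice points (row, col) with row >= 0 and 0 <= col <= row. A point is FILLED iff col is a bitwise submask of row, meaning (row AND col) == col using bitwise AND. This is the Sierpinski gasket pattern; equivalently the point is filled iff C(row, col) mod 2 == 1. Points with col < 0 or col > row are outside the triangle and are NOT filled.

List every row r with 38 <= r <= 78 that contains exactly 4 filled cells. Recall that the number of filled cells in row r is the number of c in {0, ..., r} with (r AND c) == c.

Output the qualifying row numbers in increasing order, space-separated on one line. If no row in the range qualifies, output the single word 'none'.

Answer: 40 48 65 66 68 72

Derivation:
Row r has 2^popcount(r) filled cells, so we need popcount(r) = log2(4) = 2.
Scan r = 38..78 and keep those with exactly 2 one-bits:
r=38=100110 popcount=3 -> skip
r=39=100111 popcount=4 -> skip
r=40=101000 popcount=2 -> KEEP
r=41=101001 popcount=3 -> skip
r=42=101010 popcount=3 -> skip
r=43=101011 popcount=4 -> skip
r=44=101100 popcount=3 -> skip
r=45=101101 popcount=4 -> skip
r=46=101110 popcount=4 -> skip
r=47=101111 popcount=5 -> skip
r=48=110000 popcount=2 -> KEEP
r=49=110001 popcount=3 -> skip
r=50=110010 popcount=3 -> skip
r=51=110011 popcount=4 -> skip
r=52=110100 popcount=3 -> skip
r=53=110101 popcount=4 -> skip
r=54=110110 popcount=4 -> skip
r=55=110111 popcount=5 -> skip
r=56=111000 popcount=3 -> skip
r=57=111001 popcount=4 -> skip
r=58=111010 popcount=4 -> skip
r=59=111011 popcount=5 -> skip
r=60=111100 popcount=4 -> skip
r=61=111101 popcount=5 -> skip
r=62=111110 popcount=5 -> skip
r=63=111111 popcount=6 -> skip
r=64=1000000 popcount=1 -> skip
r=65=1000001 popcount=2 -> KEEP
r=66=1000010 popcount=2 -> KEEP
r=67=1000011 popcount=3 -> skip
r=68=1000100 popcount=2 -> KEEP
r=69=1000101 popcount=3 -> skip
r=70=1000110 popcount=3 -> skip
r=71=1000111 popcount=4 -> skip
r=72=1001000 popcount=2 -> KEEP
r=73=1001001 popcount=3 -> skip
r=74=1001010 popcount=3 -> skip
r=75=1001011 popcount=4 -> skip
r=76=1001100 popcount=3 -> skip
r=77=1001101 popcount=4 -> skip
r=78=1001110 popcount=4 -> skip
Kept rows: 40 48 65 66 68 72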